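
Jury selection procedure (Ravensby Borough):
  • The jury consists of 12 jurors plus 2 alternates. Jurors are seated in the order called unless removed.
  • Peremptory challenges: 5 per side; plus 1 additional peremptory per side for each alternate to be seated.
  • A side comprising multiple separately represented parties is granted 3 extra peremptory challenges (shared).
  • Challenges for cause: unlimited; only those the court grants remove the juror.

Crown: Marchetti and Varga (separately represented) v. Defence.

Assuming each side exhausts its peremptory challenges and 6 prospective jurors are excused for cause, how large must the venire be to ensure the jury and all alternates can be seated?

37

Seats to fill: 12 + 2 alternates = 14.
Peremptories — Crown: 5 + 1×2 + 3 = 10; Defence: 5 + 1×2 = 7; total 17.
For-cause removals: 6.
Minimum venire: 14 + 17 + 6 = 37.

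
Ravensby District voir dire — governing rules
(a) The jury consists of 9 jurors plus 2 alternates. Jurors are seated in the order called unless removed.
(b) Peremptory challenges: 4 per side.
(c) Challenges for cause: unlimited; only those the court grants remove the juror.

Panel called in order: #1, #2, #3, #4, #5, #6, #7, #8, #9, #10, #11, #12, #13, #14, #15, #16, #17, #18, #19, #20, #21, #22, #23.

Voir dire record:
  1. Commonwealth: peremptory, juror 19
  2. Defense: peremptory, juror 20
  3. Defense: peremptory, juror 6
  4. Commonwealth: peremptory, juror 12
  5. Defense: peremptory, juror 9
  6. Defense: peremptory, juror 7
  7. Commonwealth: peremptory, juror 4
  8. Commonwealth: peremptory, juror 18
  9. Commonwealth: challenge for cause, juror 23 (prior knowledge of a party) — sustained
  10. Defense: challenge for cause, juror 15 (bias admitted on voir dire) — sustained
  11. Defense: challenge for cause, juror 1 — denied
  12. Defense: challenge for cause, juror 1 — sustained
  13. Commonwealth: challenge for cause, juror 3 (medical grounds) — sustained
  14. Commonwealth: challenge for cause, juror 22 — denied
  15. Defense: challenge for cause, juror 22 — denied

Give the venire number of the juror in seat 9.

Removed: #1, #3, #4, #6, #7, #9, #12, #15, #18, #19, #20, #23. (#22 stays — for-cause denied.)
Seating in order: seats 1–9 → #2, #5, #8, #10, #11, #13, #14, #16, #17; alternates → #21, #22.
So seat 9 is #17.

17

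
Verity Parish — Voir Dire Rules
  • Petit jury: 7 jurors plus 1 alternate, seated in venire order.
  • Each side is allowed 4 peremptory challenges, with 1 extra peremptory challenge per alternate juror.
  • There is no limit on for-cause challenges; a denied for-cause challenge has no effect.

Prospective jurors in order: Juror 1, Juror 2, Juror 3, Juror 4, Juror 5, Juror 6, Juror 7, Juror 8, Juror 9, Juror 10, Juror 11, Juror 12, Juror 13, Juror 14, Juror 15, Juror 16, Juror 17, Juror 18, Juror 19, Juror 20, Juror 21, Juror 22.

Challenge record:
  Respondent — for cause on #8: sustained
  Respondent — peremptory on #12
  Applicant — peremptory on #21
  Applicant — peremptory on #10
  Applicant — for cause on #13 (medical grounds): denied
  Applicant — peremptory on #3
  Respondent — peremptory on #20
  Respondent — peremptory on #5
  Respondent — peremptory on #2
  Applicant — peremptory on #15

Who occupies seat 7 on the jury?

Removed: #2, #3, #5, #8, #10, #12, #15, #20, #21. (#13 stays — for-cause denied.)
Filling seats in venire order through position 7: #1, #4, #6, #7, #9, #11, #13.
So seat 7 is #13.

13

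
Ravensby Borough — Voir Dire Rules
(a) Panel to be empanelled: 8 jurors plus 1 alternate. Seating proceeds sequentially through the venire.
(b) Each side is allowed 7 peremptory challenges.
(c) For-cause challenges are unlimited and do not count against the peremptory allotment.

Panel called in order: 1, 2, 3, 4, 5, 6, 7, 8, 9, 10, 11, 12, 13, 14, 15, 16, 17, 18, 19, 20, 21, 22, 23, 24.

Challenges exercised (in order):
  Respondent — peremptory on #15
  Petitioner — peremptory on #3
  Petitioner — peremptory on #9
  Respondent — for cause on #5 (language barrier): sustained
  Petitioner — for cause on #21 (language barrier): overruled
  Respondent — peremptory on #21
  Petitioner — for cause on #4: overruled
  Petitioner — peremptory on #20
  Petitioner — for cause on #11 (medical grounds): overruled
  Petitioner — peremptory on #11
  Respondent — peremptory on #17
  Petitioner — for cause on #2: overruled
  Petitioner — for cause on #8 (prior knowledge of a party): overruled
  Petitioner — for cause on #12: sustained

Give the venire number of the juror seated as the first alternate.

Removed: #3, #5, #9, #11, #12, #15, #17, #20, #21. (#2, #4, #8 stay — for-cause denied.)
Seating in order: seats 1–8 → #1, #2, #4, #6, #7, #8, #10, #13; alternates → #14.
So alternate 1 is #14.

14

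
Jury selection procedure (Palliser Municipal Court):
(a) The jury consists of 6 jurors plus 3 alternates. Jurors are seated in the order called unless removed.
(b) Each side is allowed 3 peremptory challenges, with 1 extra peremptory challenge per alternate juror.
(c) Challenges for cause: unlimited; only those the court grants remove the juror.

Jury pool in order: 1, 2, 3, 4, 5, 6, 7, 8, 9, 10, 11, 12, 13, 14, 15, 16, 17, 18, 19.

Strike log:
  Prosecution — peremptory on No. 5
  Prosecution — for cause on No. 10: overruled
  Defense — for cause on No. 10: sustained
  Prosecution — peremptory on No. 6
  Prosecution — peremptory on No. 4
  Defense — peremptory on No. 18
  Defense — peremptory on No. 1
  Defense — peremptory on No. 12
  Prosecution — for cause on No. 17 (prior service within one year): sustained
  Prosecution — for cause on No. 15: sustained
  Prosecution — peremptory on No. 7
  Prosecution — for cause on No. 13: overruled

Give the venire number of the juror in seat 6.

13

Removed: #1, #4, #5, #6, #7, #10, #12, #15, #17, #18. (#13 stays — for-cause denied.)
Seating in order: seats 1–6 → #2, #3, #8, #9, #11, #13; alternates → #14, #16, #19.
So seat 6 is #13.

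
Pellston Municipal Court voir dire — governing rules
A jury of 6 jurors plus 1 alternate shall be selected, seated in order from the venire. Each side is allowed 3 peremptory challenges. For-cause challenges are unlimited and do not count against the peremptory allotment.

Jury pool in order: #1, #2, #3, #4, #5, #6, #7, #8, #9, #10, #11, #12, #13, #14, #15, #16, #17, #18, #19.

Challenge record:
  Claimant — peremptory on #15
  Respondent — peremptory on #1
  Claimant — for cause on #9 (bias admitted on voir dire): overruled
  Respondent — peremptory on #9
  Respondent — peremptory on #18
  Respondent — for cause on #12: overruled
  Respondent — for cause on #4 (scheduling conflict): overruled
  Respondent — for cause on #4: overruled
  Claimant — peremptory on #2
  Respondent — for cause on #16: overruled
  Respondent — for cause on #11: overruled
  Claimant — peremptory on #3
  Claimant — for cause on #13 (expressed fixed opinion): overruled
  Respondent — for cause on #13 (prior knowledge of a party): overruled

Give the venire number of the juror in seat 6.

10

Removed: #1, #2, #3, #9, #15, #18. (#4, #11, #12, #13, #16 stay — for-cause denied.)
Seating in order: seats 1–6 → #4, #5, #6, #7, #8, #10; alternates → #11.
So seat 6 is #10.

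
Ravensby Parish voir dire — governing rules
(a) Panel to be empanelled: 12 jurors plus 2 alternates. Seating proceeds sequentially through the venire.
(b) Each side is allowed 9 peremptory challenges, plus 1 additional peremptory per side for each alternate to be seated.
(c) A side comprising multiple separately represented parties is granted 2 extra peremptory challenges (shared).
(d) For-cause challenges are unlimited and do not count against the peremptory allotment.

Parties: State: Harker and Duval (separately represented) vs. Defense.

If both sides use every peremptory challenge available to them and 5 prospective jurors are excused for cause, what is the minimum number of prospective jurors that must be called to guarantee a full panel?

Seats to fill: 12 + 2 alternates = 14.
Peremptories — State: 9 + 1×2 + 2 = 13; Defense: 9 + 1×2 = 11; total 24.
For-cause removals: 5.
Minimum venire: 14 + 24 + 5 = 43.

43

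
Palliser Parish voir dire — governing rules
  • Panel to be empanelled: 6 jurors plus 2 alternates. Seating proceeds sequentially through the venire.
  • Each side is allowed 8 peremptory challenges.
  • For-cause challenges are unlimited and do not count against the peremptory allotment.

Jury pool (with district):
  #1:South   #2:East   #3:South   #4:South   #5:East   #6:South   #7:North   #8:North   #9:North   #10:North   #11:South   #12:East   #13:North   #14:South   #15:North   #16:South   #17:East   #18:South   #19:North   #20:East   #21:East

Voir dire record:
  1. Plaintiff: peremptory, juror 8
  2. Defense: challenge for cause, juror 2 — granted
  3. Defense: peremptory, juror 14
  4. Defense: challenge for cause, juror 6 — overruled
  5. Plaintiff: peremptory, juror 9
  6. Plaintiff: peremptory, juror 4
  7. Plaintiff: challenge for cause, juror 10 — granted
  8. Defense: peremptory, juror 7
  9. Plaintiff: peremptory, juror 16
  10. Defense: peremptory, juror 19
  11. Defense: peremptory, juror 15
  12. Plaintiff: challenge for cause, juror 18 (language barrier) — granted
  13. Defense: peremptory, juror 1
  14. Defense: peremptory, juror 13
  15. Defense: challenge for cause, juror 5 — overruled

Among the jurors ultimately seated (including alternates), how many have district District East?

Removed: #1, #2, #4, #7, #8, #9, #10, #13, #14, #15, #16, #18, #19.
Seated (8 incl. alternates): #3, #5, #6, #11, #12, #17, #20, #21.
Of those, in District East: #5, #12, #17, #20, #21 → 5.

5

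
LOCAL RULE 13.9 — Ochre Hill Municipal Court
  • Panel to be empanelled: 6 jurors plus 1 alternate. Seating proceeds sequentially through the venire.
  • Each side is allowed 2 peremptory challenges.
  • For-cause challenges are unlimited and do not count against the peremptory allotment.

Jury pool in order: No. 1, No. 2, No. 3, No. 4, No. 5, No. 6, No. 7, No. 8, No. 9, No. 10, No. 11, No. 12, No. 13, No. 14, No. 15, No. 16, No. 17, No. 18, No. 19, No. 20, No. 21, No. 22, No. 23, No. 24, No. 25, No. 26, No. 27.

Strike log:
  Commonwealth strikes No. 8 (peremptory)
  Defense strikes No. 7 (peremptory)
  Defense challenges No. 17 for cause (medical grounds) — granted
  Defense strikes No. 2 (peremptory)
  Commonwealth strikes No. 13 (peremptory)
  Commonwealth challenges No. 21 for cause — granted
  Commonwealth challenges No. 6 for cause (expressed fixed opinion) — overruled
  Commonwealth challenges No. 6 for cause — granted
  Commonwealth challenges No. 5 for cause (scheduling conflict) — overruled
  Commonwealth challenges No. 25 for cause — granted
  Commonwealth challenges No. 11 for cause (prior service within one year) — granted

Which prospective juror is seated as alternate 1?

12

Removed: #2, #6, #7, #8, #11, #13, #17, #21, #25. (#5 stays — for-cause denied.)
Seating in order: seats 1–6 → #1, #3, #4, #5, #9, #10; alternates → #12.
So alternate 1 is #12.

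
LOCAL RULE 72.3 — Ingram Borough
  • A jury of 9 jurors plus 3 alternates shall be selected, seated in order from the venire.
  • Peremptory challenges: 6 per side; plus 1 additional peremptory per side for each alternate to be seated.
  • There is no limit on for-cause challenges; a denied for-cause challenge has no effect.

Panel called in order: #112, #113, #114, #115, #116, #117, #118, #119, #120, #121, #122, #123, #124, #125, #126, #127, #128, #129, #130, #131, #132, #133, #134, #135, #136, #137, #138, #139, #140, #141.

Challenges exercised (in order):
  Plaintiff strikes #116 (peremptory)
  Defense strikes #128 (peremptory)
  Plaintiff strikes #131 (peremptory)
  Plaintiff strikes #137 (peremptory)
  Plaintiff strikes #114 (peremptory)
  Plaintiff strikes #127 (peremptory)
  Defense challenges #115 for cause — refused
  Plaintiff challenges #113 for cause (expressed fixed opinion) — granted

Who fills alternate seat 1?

Removed: #113, #114, #116, #127, #128, #131, #137. (#115 stays — for-cause denied.)
Seating in order: seats 1–9 → #112, #115, #117, #118, #119, #120, #121, #122, #123; alternates → #124, #125, #126.
So alternate 1 is #124.

124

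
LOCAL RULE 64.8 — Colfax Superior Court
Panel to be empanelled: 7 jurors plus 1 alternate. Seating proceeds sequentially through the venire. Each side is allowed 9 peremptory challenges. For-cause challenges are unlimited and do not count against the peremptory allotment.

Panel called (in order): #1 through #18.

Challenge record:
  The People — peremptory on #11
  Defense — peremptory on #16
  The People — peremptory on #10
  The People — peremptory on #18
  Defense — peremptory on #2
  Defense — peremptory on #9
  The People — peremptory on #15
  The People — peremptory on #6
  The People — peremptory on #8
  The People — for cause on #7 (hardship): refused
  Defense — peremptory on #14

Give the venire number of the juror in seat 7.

13

Removed: #2, #6, #8, #9, #10, #11, #14, #15, #16, #18. (#7 stays — for-cause denied.)
Seating in order: seats 1–7 → #1, #3, #4, #5, #7, #12, #13; alternates → #17.
So seat 7 is #13.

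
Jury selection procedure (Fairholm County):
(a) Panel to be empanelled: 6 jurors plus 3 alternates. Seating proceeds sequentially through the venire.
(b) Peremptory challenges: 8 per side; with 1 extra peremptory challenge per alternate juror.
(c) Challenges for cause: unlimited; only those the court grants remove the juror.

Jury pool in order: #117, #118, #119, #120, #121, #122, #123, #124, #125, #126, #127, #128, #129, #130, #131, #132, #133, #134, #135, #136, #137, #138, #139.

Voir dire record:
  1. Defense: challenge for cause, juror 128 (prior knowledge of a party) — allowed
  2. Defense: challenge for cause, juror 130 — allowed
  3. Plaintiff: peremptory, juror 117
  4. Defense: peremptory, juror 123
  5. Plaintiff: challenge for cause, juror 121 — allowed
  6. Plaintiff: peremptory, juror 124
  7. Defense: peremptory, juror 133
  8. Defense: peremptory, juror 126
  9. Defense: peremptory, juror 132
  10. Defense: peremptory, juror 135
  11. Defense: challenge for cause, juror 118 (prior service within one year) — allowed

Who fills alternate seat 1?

131

Removed: #117, #118, #121, #123, #124, #126, #128, #130, #132, #133, #135.
Filling seats in venire order through position 7: #119, #120, #122, #125, #127, #129, #131.
So alternate 1 is #131.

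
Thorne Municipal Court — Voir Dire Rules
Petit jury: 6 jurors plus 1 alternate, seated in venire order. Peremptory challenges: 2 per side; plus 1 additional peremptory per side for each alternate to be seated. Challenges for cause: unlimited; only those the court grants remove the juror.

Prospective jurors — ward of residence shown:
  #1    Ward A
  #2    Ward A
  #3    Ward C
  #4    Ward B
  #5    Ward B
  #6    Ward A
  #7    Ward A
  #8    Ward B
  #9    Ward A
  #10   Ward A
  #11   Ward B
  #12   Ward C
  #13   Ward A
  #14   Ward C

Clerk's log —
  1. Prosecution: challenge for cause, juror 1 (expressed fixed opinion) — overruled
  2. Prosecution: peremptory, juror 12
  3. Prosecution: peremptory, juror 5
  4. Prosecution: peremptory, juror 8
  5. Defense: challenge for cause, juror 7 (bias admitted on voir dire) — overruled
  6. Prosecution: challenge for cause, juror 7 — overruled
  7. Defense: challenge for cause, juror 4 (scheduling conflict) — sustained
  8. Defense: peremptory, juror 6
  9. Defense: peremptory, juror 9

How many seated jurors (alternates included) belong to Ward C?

1

Removed: #4, #5, #6, #8, #9, #12.
Seated (7 incl. alternates): #1, #2, #3, #7, #10, #11, #13.
Of those, in Ward C: #3 → 1.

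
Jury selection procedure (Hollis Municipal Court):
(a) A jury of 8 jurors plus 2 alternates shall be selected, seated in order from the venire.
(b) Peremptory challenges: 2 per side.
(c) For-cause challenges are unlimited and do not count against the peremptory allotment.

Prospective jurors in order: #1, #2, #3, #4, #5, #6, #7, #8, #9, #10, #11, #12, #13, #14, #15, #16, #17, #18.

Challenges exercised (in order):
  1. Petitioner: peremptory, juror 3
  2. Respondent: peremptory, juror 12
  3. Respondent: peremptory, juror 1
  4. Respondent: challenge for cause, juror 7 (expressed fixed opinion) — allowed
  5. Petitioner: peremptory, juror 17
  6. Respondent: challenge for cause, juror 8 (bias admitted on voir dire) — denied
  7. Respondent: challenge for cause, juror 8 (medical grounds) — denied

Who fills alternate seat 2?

14

Removed: #1, #3, #7, #12, #17. (#8 stays — for-cause denied.)
Seating in order: seats 1–8 → #2, #4, #5, #6, #8, #9, #10, #11; alternates → #13, #14.
So alternate 2 is #14.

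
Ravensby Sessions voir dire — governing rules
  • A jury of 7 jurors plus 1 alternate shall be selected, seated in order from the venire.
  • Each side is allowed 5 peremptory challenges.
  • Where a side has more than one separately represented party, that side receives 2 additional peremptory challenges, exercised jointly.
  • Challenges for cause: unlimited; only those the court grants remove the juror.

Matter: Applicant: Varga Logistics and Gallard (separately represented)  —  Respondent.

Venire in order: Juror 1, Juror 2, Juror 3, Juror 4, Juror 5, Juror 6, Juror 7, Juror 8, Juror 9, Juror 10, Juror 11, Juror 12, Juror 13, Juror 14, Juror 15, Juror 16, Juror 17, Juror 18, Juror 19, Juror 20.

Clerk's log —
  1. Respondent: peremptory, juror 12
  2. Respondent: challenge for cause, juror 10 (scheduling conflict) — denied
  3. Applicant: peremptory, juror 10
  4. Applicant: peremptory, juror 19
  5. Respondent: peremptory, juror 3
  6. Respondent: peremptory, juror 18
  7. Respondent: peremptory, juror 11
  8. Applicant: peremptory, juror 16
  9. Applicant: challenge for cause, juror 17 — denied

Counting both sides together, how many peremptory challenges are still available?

5

Applicant allotment: 5 base + 2 multi-party = 7. Respondent allotment: 5.
Applicant peremptories used: #10, #19, #16 — 3 (the for-cause on #17 doesn't count).
Respondent peremptories used: #12, #3, #18, #11 — 4 (the for-cause on #10 doesn't count).
Remaining: (7 − 3) + (5 − 4) = 5.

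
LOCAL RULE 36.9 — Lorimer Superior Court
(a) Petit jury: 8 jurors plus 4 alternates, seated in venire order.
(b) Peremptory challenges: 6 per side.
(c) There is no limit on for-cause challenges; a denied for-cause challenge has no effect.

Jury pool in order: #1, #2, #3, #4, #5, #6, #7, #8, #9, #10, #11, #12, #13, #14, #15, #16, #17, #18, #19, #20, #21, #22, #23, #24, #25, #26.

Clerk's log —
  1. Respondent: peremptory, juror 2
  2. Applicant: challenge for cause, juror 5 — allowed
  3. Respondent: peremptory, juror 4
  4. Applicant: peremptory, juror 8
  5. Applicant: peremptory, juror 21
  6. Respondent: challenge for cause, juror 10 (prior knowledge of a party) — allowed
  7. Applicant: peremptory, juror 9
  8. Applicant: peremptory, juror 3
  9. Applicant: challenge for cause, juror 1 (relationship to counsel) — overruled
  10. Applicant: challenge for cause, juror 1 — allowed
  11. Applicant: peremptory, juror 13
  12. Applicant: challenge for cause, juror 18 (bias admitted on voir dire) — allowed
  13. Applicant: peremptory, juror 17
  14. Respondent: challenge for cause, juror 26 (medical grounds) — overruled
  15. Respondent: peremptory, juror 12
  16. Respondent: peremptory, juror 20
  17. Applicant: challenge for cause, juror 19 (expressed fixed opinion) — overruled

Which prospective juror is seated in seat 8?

22

Removed: #1, #2, #3, #4, #5, #8, #9, #10, #12, #13, #17, #18, #20, #21. (#19, #26 stay — for-cause denied.)
Filling seats in venire order through position 8: #6, #7, #11, #14, #15, #16, #19, #22.
So seat 8 is #22.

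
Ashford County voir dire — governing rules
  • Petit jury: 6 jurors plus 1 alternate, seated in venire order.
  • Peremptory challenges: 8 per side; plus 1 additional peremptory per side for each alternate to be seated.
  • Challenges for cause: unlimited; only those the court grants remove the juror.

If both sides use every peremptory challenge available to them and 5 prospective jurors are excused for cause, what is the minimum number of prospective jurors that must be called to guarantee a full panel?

30

Seats to fill: 6 + 1 alternates = 7.
Peremptories: 8 + 1×1 = 9 per side × 2 sides = 18.
For-cause removals: 5.
Minimum venire: 7 + 18 + 5 = 30.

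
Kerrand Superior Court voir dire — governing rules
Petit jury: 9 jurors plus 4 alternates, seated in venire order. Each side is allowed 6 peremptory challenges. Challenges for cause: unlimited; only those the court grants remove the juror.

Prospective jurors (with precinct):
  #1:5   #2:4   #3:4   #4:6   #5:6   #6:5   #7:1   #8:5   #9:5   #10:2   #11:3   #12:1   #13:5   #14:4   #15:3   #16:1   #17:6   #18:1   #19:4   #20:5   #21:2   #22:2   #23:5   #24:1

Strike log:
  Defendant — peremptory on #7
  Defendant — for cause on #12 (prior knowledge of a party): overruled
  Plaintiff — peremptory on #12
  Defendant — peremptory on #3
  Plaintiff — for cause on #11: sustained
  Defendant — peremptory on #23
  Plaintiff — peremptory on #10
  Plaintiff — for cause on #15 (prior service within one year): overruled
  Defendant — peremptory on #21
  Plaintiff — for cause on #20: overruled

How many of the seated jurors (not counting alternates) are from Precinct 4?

Removed: #3, #7, #10, #11, #12, #21, #23.
Seated jurors 1–9: #1, #2, #4, #5, #6, #8, #9, #13, #14 (alternates #15, #16, #17, #18 not counted).
Of those, in Precinct 4: #2, #14 → 2.

2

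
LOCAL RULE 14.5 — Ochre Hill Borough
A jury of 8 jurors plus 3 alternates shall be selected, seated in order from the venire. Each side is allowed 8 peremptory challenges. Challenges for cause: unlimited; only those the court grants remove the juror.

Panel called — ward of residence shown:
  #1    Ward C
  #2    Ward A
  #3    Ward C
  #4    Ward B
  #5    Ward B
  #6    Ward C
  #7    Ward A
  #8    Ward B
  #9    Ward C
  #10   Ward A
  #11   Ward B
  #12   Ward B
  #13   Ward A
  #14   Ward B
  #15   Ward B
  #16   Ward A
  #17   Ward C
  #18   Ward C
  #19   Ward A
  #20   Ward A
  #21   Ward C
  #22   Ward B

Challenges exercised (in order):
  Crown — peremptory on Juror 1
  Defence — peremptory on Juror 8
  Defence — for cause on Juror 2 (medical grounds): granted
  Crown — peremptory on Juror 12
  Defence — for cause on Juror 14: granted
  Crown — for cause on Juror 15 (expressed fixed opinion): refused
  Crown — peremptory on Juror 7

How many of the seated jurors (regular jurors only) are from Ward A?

Removed: #1, #2, #7, #8, #12, #14.
Seated jurors 1–8: #3, #4, #5, #6, #9, #10, #11, #13 (alternates #15, #16, #17 not counted).
Of those, in Ward A: #10, #13 → 2.

2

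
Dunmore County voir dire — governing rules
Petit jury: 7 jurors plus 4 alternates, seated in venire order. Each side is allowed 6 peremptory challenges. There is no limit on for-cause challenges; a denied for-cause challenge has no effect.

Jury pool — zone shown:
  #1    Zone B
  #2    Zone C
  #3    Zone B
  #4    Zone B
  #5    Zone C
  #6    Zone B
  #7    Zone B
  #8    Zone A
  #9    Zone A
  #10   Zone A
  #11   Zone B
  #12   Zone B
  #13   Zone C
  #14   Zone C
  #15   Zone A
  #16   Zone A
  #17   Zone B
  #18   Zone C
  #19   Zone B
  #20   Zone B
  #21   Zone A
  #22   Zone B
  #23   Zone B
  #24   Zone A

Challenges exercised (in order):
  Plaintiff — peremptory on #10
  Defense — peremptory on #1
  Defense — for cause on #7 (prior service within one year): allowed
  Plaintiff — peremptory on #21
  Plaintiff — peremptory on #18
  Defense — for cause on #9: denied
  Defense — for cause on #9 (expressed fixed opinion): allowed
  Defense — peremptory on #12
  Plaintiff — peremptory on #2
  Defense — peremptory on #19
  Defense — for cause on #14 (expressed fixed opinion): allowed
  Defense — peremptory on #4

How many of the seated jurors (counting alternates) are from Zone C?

2

Removed: #1, #2, #4, #7, #9, #10, #12, #14, #18, #19, #21.
Seated (11 incl. alternates): #3, #5, #6, #8, #11, #13, #15, #16, #17, #20, #22.
Of those, in Zone C: #5, #13 → 2.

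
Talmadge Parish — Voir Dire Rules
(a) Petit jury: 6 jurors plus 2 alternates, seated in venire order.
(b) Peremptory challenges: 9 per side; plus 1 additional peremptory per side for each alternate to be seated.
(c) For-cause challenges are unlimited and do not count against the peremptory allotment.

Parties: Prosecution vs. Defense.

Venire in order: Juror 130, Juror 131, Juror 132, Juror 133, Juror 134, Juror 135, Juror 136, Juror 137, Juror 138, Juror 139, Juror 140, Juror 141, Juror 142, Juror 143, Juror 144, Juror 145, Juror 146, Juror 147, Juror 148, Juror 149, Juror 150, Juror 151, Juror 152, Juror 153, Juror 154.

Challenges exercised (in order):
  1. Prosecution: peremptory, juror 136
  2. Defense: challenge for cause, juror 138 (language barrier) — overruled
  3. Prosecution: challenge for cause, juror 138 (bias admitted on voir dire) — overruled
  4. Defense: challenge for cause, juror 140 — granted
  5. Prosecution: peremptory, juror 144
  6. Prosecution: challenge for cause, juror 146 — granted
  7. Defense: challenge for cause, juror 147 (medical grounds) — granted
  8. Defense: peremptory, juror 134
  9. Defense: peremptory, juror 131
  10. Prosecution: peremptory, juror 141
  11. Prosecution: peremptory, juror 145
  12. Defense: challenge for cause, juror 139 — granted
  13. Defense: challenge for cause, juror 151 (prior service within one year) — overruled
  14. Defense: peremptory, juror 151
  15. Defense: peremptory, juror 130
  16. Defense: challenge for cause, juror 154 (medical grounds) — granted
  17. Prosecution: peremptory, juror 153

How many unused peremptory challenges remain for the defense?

Defense allotment: 9 base + 1 × 2 alternates = 11.
Defense peremptories used: #134, #131, #151, #130 — 4 (for-cause on #138, #140, #147, #139, #151, #154 don't count).
Remaining: 11 − 4 = 7.

7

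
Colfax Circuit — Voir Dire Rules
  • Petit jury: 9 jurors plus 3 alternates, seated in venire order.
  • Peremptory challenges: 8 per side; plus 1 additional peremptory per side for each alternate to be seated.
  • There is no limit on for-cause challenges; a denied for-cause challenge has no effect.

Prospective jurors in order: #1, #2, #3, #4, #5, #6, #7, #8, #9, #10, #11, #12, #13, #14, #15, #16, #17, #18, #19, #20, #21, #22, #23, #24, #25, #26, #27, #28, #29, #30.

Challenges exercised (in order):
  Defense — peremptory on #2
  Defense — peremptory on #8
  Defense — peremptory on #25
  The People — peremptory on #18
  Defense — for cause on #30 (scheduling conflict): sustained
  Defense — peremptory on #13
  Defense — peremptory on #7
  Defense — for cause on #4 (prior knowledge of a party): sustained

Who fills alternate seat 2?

Removed: #2, #4, #7, #8, #13, #18, #25, #30.
Filling seats in venire order through position 11: #1, #3, #5, #6, #9, #10, #11, #12, #14, #15, #16.
So alternate 2 is #16.

16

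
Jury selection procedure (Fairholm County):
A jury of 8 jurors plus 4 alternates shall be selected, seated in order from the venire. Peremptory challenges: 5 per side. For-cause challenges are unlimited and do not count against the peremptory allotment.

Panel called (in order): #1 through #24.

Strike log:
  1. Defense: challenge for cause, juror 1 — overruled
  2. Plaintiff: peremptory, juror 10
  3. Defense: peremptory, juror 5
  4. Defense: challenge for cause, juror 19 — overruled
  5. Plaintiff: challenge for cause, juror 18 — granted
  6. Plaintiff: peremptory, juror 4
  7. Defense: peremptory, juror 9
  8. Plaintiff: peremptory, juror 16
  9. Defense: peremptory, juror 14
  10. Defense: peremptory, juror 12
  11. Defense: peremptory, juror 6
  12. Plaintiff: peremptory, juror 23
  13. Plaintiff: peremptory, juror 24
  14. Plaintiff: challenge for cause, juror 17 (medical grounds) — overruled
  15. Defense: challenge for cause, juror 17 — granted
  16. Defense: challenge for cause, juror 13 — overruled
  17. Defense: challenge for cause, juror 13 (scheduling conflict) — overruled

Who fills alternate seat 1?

19

Removed: #4, #5, #6, #9, #10, #12, #14, #16, #17, #18, #23, #24. (#1, #13, #19 stay — for-cause denied.)
Seating in order: seats 1–8 → #1, #2, #3, #7, #8, #11, #13, #15; alternates → #19, #20, #21, #22.
So alternate 1 is #19.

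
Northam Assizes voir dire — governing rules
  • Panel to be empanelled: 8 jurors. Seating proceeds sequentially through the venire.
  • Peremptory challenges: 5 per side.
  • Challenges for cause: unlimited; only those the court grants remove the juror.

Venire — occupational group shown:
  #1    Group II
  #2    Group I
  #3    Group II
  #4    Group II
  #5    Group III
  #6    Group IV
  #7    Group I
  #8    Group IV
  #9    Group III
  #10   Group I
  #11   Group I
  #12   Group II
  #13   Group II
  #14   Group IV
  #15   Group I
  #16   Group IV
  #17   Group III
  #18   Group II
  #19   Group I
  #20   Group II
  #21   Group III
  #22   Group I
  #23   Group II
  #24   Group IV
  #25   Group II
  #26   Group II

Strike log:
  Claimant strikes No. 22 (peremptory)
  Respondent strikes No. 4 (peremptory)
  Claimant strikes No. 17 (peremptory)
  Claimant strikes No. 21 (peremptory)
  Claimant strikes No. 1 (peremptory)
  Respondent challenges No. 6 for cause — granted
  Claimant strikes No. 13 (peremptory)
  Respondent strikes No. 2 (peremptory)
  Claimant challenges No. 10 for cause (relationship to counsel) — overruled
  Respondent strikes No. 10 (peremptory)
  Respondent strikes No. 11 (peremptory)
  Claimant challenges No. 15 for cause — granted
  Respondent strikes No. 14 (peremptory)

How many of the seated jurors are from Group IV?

2

Removed: #1, #2, #4, #6, #10, #11, #13, #14, #15, #17, #21, #22.
Seated jurors 1–8: #3, #5, #7, #8, #9, #12, #16, #18.
Of those, in Group IV: #8, #16 → 2.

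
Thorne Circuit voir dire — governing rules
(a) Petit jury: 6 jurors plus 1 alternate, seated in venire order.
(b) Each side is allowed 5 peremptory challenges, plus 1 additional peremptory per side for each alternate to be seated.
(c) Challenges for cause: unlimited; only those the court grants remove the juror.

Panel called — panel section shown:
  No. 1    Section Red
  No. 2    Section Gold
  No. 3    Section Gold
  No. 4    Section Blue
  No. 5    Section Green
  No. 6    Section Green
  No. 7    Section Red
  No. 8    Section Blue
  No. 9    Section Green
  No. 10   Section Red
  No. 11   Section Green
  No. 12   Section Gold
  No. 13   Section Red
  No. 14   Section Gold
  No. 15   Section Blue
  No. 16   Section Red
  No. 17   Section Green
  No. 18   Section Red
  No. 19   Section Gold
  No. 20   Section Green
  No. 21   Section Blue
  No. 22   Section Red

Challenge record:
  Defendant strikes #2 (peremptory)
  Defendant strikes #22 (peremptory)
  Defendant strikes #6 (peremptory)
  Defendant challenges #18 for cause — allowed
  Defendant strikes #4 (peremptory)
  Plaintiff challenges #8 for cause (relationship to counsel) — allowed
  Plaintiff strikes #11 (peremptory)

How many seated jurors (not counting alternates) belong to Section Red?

Removed: #2, #4, #6, #8, #11, #18, #22.
Seated jurors 1–6: #1, #3, #5, #7, #9, #10 (alternates #12 not counted).
Of those, in Section Red: #1, #7, #10 → 3.

3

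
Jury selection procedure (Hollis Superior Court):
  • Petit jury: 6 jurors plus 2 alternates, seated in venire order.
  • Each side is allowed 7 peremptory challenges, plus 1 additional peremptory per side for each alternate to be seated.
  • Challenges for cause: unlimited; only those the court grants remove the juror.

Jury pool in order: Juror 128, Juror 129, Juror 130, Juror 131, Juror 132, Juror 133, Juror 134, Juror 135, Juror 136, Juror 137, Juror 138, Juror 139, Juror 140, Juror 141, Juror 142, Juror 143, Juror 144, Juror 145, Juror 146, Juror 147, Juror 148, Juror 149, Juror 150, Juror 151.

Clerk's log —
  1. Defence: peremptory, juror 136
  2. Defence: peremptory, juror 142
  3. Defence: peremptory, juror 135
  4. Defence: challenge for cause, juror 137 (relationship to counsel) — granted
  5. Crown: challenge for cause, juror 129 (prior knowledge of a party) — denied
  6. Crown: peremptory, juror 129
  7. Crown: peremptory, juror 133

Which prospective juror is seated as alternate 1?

139

Removed: #129, #133, #135, #136, #137, #142.
Filling seats in venire order through position 7: #128, #130, #131, #132, #134, #138, #139.
So alternate 1 is #139.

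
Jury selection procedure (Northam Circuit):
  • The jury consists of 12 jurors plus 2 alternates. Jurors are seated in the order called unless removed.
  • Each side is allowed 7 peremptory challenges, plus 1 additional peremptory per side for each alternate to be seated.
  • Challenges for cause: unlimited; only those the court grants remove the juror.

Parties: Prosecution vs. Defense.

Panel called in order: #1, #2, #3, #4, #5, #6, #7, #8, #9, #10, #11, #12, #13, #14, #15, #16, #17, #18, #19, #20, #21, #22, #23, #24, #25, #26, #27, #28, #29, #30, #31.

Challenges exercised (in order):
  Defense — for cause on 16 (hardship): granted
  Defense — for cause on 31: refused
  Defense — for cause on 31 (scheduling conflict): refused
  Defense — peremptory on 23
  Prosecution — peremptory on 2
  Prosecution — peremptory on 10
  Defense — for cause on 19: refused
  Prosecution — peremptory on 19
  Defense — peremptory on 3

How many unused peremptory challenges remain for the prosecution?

Prosecution allotment: 7 base + 1 × 2 alternates = 9.
Prosecution peremptories used: #2, #10, #19 — 3.
Remaining: 9 − 3 = 6.

6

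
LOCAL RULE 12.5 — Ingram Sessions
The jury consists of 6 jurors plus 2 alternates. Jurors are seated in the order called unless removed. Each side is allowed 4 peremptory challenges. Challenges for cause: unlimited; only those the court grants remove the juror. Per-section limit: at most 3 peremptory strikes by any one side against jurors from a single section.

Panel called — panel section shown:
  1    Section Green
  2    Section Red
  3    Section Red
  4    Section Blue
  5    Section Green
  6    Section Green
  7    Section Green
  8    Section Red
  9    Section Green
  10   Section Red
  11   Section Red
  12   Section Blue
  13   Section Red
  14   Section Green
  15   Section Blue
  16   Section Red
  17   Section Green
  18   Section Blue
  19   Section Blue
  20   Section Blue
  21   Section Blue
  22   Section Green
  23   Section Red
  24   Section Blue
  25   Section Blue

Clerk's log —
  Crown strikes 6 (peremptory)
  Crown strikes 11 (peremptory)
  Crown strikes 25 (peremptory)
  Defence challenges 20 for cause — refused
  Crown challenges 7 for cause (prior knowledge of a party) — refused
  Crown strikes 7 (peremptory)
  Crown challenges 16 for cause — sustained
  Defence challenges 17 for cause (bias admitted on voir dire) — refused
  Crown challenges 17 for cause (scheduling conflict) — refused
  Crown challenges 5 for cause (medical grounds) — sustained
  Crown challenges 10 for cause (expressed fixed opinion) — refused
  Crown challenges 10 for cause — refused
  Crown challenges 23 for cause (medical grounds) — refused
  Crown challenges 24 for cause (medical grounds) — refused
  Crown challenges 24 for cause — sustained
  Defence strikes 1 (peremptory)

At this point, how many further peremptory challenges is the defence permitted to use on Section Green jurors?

Defence peremptories so far: #1 — 1 of 4 used, 3 left overall.
Against Section Green: #1 — 1 used; per-section cap 3 leaves 2.
Binding limit: min(3, 2) = 2.

2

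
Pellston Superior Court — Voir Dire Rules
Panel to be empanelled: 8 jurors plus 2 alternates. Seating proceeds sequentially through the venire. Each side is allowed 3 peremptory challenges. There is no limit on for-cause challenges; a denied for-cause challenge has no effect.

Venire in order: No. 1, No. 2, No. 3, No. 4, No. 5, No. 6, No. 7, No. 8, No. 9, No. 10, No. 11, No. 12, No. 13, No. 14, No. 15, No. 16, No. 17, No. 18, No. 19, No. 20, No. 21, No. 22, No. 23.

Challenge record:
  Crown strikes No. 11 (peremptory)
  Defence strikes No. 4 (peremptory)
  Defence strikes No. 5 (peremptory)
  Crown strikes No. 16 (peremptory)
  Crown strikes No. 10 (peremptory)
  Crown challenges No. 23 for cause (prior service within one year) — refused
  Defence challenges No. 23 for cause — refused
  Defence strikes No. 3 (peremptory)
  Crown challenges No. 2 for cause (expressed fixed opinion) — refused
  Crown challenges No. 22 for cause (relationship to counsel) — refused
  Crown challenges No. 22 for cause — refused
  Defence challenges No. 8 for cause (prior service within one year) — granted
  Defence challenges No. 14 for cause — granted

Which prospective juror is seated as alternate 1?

17

Removed: #3, #4, #5, #8, #10, #11, #14, #16. (#2, #22, #23 stay — for-cause denied.)
Seating in order: seats 1–8 → #1, #2, #6, #7, #9, #12, #13, #15; alternates → #17, #18.
So alternate 1 is #17.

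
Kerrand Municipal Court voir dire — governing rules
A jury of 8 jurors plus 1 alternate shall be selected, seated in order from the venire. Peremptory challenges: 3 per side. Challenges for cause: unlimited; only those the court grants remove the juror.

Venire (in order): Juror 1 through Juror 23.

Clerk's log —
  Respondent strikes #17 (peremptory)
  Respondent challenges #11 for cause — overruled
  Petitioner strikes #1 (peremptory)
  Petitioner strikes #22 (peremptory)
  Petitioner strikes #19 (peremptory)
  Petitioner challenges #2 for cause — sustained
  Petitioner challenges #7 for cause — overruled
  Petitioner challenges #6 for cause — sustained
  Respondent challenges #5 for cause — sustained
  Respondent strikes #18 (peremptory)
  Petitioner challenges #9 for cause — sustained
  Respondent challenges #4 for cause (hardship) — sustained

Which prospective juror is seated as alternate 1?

Removed: #1, #2, #4, #5, #6, #9, #17, #18, #19, #22. (#7, #11 stay — for-cause denied.)
Seating in order: seats 1–8 → #3, #7, #8, #10, #11, #12, #13, #14; alternates → #15.
So alternate 1 is #15.

15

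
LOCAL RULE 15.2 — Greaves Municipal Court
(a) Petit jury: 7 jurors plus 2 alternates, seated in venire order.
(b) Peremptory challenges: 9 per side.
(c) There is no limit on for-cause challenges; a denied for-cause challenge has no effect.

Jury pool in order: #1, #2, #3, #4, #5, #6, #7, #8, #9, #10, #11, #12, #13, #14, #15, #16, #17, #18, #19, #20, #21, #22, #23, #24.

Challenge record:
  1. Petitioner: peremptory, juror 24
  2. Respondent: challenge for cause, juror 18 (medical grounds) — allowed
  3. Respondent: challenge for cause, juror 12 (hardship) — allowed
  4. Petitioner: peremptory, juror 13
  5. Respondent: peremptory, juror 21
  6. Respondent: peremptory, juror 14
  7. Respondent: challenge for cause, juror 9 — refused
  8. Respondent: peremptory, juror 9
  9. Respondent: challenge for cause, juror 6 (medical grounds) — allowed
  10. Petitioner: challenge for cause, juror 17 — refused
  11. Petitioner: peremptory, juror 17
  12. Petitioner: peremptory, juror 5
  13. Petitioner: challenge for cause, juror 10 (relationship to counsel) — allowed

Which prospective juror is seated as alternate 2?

16

Removed: #5, #6, #9, #10, #12, #13, #14, #17, #18, #21, #24.
Seating in order: seats 1–7 → #1, #2, #3, #4, #7, #8, #11; alternates → #15, #16.
So alternate 2 is #16.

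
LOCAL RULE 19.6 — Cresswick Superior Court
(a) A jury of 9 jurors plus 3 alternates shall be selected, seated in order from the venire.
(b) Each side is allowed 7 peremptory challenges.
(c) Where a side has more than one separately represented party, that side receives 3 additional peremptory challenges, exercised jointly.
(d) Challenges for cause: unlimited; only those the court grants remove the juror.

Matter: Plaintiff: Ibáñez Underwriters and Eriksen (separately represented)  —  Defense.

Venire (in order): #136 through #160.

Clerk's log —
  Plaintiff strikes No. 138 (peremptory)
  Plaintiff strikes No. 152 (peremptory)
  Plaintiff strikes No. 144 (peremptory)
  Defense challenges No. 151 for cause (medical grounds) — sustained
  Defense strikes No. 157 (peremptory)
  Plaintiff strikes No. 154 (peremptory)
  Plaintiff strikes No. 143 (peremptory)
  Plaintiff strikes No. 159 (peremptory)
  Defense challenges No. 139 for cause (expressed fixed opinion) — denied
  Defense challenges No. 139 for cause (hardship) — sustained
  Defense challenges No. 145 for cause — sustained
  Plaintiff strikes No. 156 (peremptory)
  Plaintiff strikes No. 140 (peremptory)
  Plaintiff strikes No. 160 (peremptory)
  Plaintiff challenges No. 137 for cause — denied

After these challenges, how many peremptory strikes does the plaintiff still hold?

Plaintiff allotment: 7 base + 3 multi-party = 10.
Plaintiff peremptories used: #138, #152, #144, #154, #143, #159, #156, #140, #160 — 9 (the for-cause on #137 doesn't count).
Remaining: 10 − 9 = 1.

1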